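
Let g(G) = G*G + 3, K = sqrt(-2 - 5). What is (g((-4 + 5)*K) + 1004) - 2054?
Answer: -1054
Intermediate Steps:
K = I*sqrt(7) (K = sqrt(-7) = I*sqrt(7) ≈ 2.6458*I)
g(G) = 3 + G**2 (g(G) = G**2 + 3 = 3 + G**2)
(g((-4 + 5)*K) + 1004) - 2054 = ((3 + ((-4 + 5)*(I*sqrt(7)))**2) + 1004) - 2054 = ((3 + (1*(I*sqrt(7)))**2) + 1004) - 2054 = ((3 + (I*sqrt(7))**2) + 1004) - 2054 = ((3 - 7) + 1004) - 2054 = (-4 + 1004) - 2054 = 1000 - 2054 = -1054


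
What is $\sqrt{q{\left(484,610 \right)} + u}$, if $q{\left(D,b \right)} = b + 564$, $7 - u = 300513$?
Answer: $2 i \sqrt{74833} \approx 547.11 i$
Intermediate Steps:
$u = -300506$ ($u = 7 - 300513 = -300506$)
$q{\left(D,b \right)} = 564 + b$
$\sqrt{q{\left(484,610 \right)} + u} = \sqrt{\left(564 + 610\right) - 300506} = \sqrt{1174 - 300506} = \sqrt{-299332} = 2 i \sqrt{74833}$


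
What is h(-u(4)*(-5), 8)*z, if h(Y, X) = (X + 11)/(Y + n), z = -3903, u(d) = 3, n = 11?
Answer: -74157/26 ≈ -2852.2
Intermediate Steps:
h(Y, X) = (11 + X)/(11 + Y) (h(Y, X) = (X + 11)/(Y + 11) = (11 + X)/(11 + Y))
h(-u(4)*(-5), 8)*z = ((11 + 8)/(11 - 1*3*(-5)))*(-3903) = (19/(11 - 3*(-5)))*(-3903) = (19/(11 + 15))*(-3903) = (19/26)*(-3903) = -74157/26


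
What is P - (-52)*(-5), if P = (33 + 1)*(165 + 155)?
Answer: 10620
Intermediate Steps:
P = 10880 (P = 34*320 = 10880)
P - (-52)*(-5) = 10880 - (-52)*(-5) = 10880 - 1*260 = 10880 - 260 = 10620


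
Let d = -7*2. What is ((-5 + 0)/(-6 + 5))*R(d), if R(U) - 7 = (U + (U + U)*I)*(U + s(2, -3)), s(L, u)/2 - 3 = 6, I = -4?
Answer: 1995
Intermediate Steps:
d = -14
s(L, u) = 18 (s(L, u) = 6 + 2*6 = 6 + 12 = 18)
R(U) = 7 - 7*U*(18 + U) (R(U) = 7 + (U + (U + U)*(-4))*(U + 18) = 7 + (U + (2*U)*(-4))*(18 + U) = 7 + (U - 8*U)*(18 + U) = 7 + (-7*U)*(18 + U) = 7 - 7*U*(18 + U))
((-5 + 0)/(-6 + 5))*R(d) = ((-5 + 0)/(-6 + 5))*(7 - 126*(-14) - 7*(-14)²) = (-5/(-1))*(7 + 1764 - 7*196) = (-5*(-1))*(7 + 1764 - 1372) = 5*399 = 1995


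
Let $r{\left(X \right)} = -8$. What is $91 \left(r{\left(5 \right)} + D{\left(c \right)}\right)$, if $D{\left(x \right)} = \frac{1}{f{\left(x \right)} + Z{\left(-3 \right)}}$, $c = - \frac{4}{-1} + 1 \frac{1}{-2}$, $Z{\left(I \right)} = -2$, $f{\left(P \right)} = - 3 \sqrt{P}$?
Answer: $- \frac{39676}{55} - \frac{273 \sqrt{14}}{55} \approx -739.95$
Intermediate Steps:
$c = \frac{7}{2}$ ($c = \left(-4\right) \left(-1\right) + 1 \left(- \frac{1}{2}\right) = 4 - \frac{1}{2} = \frac{7}{2} \approx 3.5$)
$D{\left(x \right)} = \frac{1}{-2 - 3 \sqrt{x}}$ ($D{\left(x \right)} = \frac{1}{- 3 \sqrt{x} - 2} = \frac{1}{-2 - 3 \sqrt{x}}$)
$91 \left(r{\left(5 \right)} + D{\left(c \right)}\right) = 91 \left(-8 - \frac{1}{2 + 3 \sqrt{\frac{7}{2}}}\right) = 91 \left(-8 - \frac{1}{2 + 3 \frac{\sqrt{14}}{2}}\right) = 91 \left(-8 - \frac{1}{2 + \frac{3 \sqrt{14}}{2}}\right) = -728 - \frac{91}{2 + \frac{3 \sqrt{14}}{2}}$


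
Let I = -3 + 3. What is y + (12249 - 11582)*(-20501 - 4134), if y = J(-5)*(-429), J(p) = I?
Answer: -16431545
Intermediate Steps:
I = 0
J(p) = 0
y = 0 (y = 0*(-429) = 0)
y + (12249 - 11582)*(-20501 - 4134) = 0 + (12249 - 11582)*(-20501 - 4134) = 0 + 667*(-24635) = 0 - 16431545 = -16431545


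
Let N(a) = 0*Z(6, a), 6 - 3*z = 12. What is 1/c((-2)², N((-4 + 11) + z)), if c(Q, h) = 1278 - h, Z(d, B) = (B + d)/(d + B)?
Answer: 1/1278 ≈ 0.00078247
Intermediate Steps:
Z(d, B) = 1 (Z(d, B) = (B + d)/(B + d) = 1)
z = -2 (z = 2 - ⅓*12 = 2 - 4 = -2)
N(a) = 0 (N(a) = 0*1 = 0)
1/c((-2)², N((-4 + 11) + z)) = 1/(1278 - 1*0) = 1/(1278 + 0) = 1/1278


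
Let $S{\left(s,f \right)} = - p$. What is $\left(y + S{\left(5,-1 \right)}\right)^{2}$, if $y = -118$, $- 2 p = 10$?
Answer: $12769$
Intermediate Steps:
$p = -5$ ($p = \left(- \frac{1}{2}\right) 10 = -5$)
$S{\left(s,f \right)} = 5$ ($S{\left(s,f \right)} = \left(-1\right) \left(-5\right) = 5$)
$\left(y + S{\left(5,-1 \right)}\right)^{2} = \left(-118 + 5\right)^{2} = \left(-113\right)^{2} = 12769$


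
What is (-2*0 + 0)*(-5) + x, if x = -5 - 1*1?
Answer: -6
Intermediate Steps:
x = -6 (x = -5 - 1 = -6)
(-2*0 + 0)*(-5) + x = (-2*0 + 0)*(-5) - 6 = (0 + 0)*(-5) - 6 = 0*(-5) - 6 = 0 - 6 = -6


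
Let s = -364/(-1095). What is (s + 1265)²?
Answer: 1919718320521/1199025 ≈ 1.6011e+6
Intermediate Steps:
s = 364/1095 (s = -364*(-1/1095) = 364/1095 ≈ 0.33242)
(s + 1265)² = (364/1095 + 1265)² = (1385539/1095)² = 1919718320521/1199025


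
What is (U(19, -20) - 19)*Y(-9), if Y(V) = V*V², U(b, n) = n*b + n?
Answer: 305451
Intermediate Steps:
U(b, n) = n + b*n (U(b, n) = b*n + n = n + b*n)
Y(V) = V³
(U(19, -20) - 19)*Y(-9) = (-20*(1 + 19) - 19)*(-9)³ = (-20*20 - 19)*(-729) = (-400 - 19)*(-729) = -419*(-729) = 305451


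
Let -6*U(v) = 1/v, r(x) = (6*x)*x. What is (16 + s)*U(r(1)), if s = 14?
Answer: -5/6 ≈ -0.83333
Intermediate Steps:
r(x) = 6*x**2
U(v) = -1/(6*v)
(16 + s)*U(r(1)) = (16 + 14)*(-1/(6*(6*1**2))) = 30*(-1/(6*(6*1))) = 30*(-1/6/6) = 30*(-1/6*1/6) = 30*(-1/36) = -5/6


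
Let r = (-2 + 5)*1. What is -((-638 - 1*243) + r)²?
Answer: -770884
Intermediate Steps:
r = 3 (r = 3*1 = 3)
-((-638 - 1*243) + r)² = -((-638 - 1*243) + 3)² = -((-638 - 243) + 3)² = -(-881 + 3)² = -1*(-878)² = -1*770884 = -770884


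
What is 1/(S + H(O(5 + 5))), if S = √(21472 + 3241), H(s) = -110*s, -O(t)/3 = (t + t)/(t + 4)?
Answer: 23100/9679063 - 49*√24713/9679063 ≈ 0.0015908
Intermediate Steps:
O(t) = -6*t/(4 + t) (O(t) = -3*(t + t)/(t + 4) = -3*2*t/(4 + t) = -6*t/(4 + t))
S = √24713 ≈ 157.20
1/(S + H(O(5 + 5))) = 1/(√24713 - (-660)*(5 + 5)/(4 + (5 + 5))) = 1/(√24713 - (-660)*10/(4 + 10)) = 1/(√24713 - (-660)*10/14) = 1/(√24713 - 110*(-30/7)) = 1/(√24713 + 3300/7) = 1/(3300/7 + √24713)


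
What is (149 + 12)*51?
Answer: 8211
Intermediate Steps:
(149 + 12)*51 = 161*51 = 8211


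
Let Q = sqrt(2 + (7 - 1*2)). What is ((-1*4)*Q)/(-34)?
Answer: 2*sqrt(7)/17 ≈ 0.31126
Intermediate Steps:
Q = sqrt(7) (Q = sqrt(2 + (7 - 2)) = sqrt(2 + 5) = sqrt(7) ≈ 2.6458)
((-1*4)*Q)/(-34) = ((-1*4)*sqrt(7))/(-34) = -(-2)*sqrt(7)/17 = 2*sqrt(7)/17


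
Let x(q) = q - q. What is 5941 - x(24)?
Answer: 5941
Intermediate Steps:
x(q) = 0
5941 - x(24) = 5941 - 1*0 = 5941 + 0 = 5941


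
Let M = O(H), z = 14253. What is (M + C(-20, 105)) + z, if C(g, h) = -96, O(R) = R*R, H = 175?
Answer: 44782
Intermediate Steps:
O(R) = R²
M = 30625 (M = 175² = 30625)
(M + C(-20, 105)) + z = (30625 - 96) + 14253 = 30529 + 14253 = 44782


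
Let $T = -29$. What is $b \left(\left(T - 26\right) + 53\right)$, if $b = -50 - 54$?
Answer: $208$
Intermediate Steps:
$b = -104$ ($b = -50 - 54 = -104$)
$b \left(\left(T - 26\right) + 53\right) = - 104 \left(\left(-29 - 26\right) + 53\right) = - 104 \left(-55 + 53\right) = \left(-104\right) \left(-2\right) = 208$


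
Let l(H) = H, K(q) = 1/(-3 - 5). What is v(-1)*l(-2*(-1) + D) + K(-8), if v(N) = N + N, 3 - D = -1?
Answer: -97/8 ≈ -12.125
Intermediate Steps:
K(q) = -1/8 (K(q) = 1/(-8) = -1/8)
D = 4 (D = 3 - 1*(-1) = 3 + 1 = 4)
v(N) = 2*N
v(-1)*l(-2*(-1) + D) + K(-8) = (2*(-1))*(-2*(-1) + 4) - 1/8 = -2*(2 + 4) - 1/8 = -2*6 - 1/8 = -12 - 1/8 = -97/8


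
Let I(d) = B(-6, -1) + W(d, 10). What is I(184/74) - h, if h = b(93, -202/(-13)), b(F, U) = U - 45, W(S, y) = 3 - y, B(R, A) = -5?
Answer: 227/13 ≈ 17.462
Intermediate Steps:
b(F, U) = -45 + U
h = -383/13 (h = -45 - 202/(-13) = -45 - 202*(-1/13) = -45 + 202/13 = -383/13 ≈ -29.462)
I(d) = -12 (I(d) = -5 + (3 - 1*10) = -5 + (3 - 10) = -5 - 7 = -12)
I(184/74) - h = -12 - 1*(-383/13) = -12 + 383/13 = 227/13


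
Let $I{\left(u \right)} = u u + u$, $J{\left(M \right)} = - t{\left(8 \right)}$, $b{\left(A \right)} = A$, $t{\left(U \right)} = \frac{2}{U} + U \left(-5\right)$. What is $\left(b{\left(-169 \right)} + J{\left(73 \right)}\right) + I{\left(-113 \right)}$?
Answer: $\frac{50107}{4} \approx 12527.0$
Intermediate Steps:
$t{\left(U \right)} = - 5 U + \frac{2}{U}$ ($t{\left(U \right)} = \frac{2}{U} - 5 U = - 5 U + \frac{2}{U}$)
$J{\left(M \right)} = \frac{159}{4}$ ($J{\left(M \right)} = - (\left(-5\right) 8 + \frac{2}{8}) = - (-40 + 2 \cdot \frac{1}{8}) = - (-40 + \frac{1}{4}) = \left(-1\right) \left(- \frac{159}{4}\right) = \frac{159}{4}$)
$I{\left(u \right)} = u + u^{2}$ ($I{\left(u \right)} = u^{2} + u = u + u^{2}$)
$\left(b{\left(-169 \right)} + J{\left(73 \right)}\right) + I{\left(-113 \right)} = \left(-169 + \frac{159}{4}\right) - 113 \left(1 - 113\right) = - \frac{517}{4} - -12656 = - \frac{517}{4} + 12656 = \frac{50107}{4}$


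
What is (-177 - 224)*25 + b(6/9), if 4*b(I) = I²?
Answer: -90224/9 ≈ -10025.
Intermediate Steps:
b(I) = I²/4
(-177 - 224)*25 + b(6/9) = (-177 - 224)*25 + (6/9)²/4 = -401*25 + (6*(⅑))²/4 = -10025 + (⅔)²/4 = -10025 + (¼)*(4/9) = -10025 + ⅑ = -90224/9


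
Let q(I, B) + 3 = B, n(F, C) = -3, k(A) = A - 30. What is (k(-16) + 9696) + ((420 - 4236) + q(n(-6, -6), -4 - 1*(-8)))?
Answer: 5835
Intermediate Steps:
k(A) = -30 + A
q(I, B) = -3 + B
(k(-16) + 9696) + ((420 - 4236) + q(n(-6, -6), -4 - 1*(-8))) = ((-30 - 16) + 9696) + ((420 - 4236) + (-3 + (-4 - 1*(-8)))) = (-46 + 9696) + (-3816 + (-3 + (-4 + 8))) = 9650 + (-3816 + (-3 + 4)) = 9650 + (-3816 + 1) = 9650 - 3815 = 5835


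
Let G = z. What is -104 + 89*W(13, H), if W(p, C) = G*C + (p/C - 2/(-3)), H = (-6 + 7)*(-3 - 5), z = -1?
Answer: 12545/24 ≈ 522.71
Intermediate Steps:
H = -8 (H = 1*(-8) = -8)
G = -1
W(p, C) = ⅔ - C + p/C (W(p, C) = -C + (p/C - 2/(-3)) = -C + (p/C - 2*(-⅓)) = -C + (p/C + ⅔) = -C + (⅔ + p/C) = ⅔ - C + p/C)
-104 + 89*W(13, H) = -104 + 89*(⅔ - 1*(-8) + 13/(-8)) = -104 + 89*(⅔ + 8 + 13*(-⅛)) = -104 + 89*(⅔ + 8 - 13/8) = -104 + 89*(169/24) = -104 + 15041/24 = 12545/24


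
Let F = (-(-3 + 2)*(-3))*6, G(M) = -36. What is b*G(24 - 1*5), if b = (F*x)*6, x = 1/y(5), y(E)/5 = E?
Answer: 3888/25 ≈ 155.52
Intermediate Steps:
y(E) = 5*E
F = -18 (F = (-1*(-1)*(-3))*6 = (1*(-3))*6 = -3*6 = -18)
x = 1/25 (x = 1/(5*5) = 1/25 ≈ 0.040000)
b = -108/25 (b = -18*1/25*6 = -18/25*6 = -108/25 ≈ -4.3200)
b*G(24 - 1*5) = -108/25*(-36) = 3888/25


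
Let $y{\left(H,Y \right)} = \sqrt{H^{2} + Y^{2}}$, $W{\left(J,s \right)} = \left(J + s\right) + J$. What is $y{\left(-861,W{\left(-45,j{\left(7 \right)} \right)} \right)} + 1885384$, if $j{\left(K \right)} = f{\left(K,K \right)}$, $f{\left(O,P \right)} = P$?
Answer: $1885384 + \sqrt{748210} \approx 1.8862 \cdot 10^{6}$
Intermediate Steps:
$j{\left(K \right)} = K$
$W{\left(J,s \right)} = s + 2 J$
$y{\left(-861,W{\left(-45,j{\left(7 \right)} \right)} \right)} + 1885384 = \sqrt{\left(-861\right)^{2} + \left(7 + 2 \left(-45\right)\right)^{2}} + 1885384 = \sqrt{741321 + \left(7 - 90\right)^{2}} + 1885384 = \sqrt{741321 + \left(-83\right)^{2}} + 1885384 = \sqrt{741321 + 6889} + 1885384 = \sqrt{748210} + 1885384 = 1885384 + \sqrt{748210}$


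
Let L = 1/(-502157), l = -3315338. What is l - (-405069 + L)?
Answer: -1461411950232/502157 ≈ -2.9103e+6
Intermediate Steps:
L = -1/502157 ≈ -1.9914e-6
l - (-405069 + L) = -3315338 - (-405069 - 1/502157) = -3315338 - 1*(-203408233834/502157) = -3315338 + 203408233834/502157 = -1461411950232/502157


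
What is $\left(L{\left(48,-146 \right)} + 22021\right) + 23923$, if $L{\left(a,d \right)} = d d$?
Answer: $67260$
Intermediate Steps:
$L{\left(a,d \right)} = d^{2}$
$\left(L{\left(48,-146 \right)} + 22021\right) + 23923 = \left(\left(-146\right)^{2} + 22021\right) + 23923 = \left(21316 + 22021\right) + 23923 = 43337 + 23923 = 67260$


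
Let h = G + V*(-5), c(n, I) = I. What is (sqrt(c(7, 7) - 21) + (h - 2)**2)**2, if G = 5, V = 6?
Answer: (729 + I*sqrt(14))**2 ≈ 5.3143e+5 + 5455.0*I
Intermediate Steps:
h = -25 (h = 5 + 6*(-5) = 5 - 30 = -25)
(sqrt(c(7, 7) - 21) + (h - 2)**2)**2 = (sqrt(7 - 21) + (-25 - 2)**2)**2 = (sqrt(-14) + (-27)**2)**2 = (I*sqrt(14) + 729)**2 = (729 + I*sqrt(14))**2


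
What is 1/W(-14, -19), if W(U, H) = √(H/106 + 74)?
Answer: √33178/1565 ≈ 0.11639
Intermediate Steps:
W(U, H) = √(74 + H/106) (W(U, H) = √(H*(1/106) + 74) = √(H/106 + 74) = √(74 + H/106))
1/W(-14, -19) = 1/(√(831464 + 106*(-19))/106) = 1/(√(831464 - 2014)/106) = 1/(√829450/106) = 1/((5*√33178)/106) = 1/(5*√33178/106) = √33178/1565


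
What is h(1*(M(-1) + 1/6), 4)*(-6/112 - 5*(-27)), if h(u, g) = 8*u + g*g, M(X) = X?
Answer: 2519/2 ≈ 1259.5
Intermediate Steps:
h(u, g) = g² + 8*u (h(u, g) = 8*u + g² = g² + 8*u)
h(1*(M(-1) + 1/6), 4)*(-6/112 - 5*(-27)) = (4² + 8*(1*(-1 + 1/6)))*(-6/112 - 5*(-27)) = (16 + 8*(1*(-1 + ⅙)))*(-6*1/112 + 135) = (16 + 8*(1*(-⅚)))*(-3/56 + 135) = (16 + 8*(-⅚))*(7557/56) = (16 - 20/3)*(7557/56) = (28/3)*(7557/56) = 2519/2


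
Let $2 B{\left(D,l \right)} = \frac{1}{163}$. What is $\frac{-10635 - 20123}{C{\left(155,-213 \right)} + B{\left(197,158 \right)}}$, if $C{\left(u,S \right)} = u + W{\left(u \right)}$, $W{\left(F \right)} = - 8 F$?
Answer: $\frac{10027108}{353709} \approx 28.348$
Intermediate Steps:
$B{\left(D,l \right)} = \frac{1}{326}$ ($B{\left(D,l \right)} = \frac{1}{2 \cdot 163} = \frac{1}{2} \cdot \frac{1}{163} = \frac{1}{326}$)
$C{\left(u,S \right)} = - 7 u$ ($C{\left(u,S \right)} = u - 8 u = - 7 u$)
$\frac{-10635 - 20123}{C{\left(155,-213 \right)} + B{\left(197,158 \right)}} = \frac{-10635 - 20123}{\left(-7\right) 155 + \frac{1}{326}} = - \frac{30758}{-1085 + \frac{1}{326}} = - \frac{30758}{- \frac{353709}{326}} = \left(-30758\right) \left(- \frac{326}{353709}\right) = \frac{10027108}{353709}$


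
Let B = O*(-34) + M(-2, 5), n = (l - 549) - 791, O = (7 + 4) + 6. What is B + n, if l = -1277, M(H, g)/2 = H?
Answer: -3199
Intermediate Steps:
M(H, g) = 2*H
O = 17 (O = 11 + 6 = 17)
n = -2617 (n = (-1277 - 549) - 791 = -1826 - 791 = -2617)
B = -582 (B = 17*(-34) + 2*(-2) = -578 - 4 = -582)
B + n = -582 - 2617 = -3199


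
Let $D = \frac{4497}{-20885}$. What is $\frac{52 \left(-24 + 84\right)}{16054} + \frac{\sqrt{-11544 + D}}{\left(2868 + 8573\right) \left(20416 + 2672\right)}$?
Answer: $\frac{1560}{8027} + \frac{i \sqrt{559488118805}}{1838922913360} \approx 0.19434 + 4.0675 \cdot 10^{-7} i$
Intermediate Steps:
$D = - \frac{4497}{20885}$ ($D = 4497 \left(- \frac{1}{20885}\right) = - \frac{4497}{20885} \approx -0.21532$)
$\frac{52 \left(-24 + 84\right)}{16054} + \frac{\sqrt{-11544 + D}}{\left(2868 + 8573\right) \left(20416 + 2672\right)} = \frac{52 \left(-24 + 84\right)}{16054} + \frac{\sqrt{-11544 - \frac{4497}{20885}}}{\left(2868 + 8573\right) \left(20416 + 2672\right)} = 52 \cdot 60 \cdot \frac{1}{16054} + \frac{\sqrt{- \frac{241100937}{20885}}}{11441 \cdot 23088} = 3120 \cdot \frac{1}{16054} + \frac{\frac{3}{20885} i \sqrt{559488118805}}{264149808} = \frac{1560}{8027} + \frac{3 i \sqrt{559488118805}}{20885} \cdot \frac{1}{264149808} = \frac{1560}{8027} + \frac{i \sqrt{559488118805}}{1838922913360}$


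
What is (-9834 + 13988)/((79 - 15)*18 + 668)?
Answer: 2077/910 ≈ 2.2824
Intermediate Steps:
(-9834 + 13988)/((79 - 15)*18 + 668) = 4154/(64*18 + 668) = 4154/(1152 + 668) = 4154/1820 = 4154*(1/1820) = 2077/910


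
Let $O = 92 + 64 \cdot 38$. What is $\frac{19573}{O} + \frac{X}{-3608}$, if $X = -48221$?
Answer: $\frac{48082297}{2276648} \approx 21.12$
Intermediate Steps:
$O = 2524$ ($O = 92 + 2432 = 2524$)
$\frac{19573}{O} + \frac{X}{-3608} = \frac{19573}{2524} - \frac{48221}{-3608} = 19573 \cdot \frac{1}{2524} - - \frac{48221}{3608} = \frac{19573}{2524} + \frac{48221}{3608} = \frac{48082297}{2276648}$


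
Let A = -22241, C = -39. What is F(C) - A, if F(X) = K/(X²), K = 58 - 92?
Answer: 33828527/1521 ≈ 22241.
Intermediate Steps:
K = -34
F(X) = -34/X²
F(C) - A = -34/(-39)² - 1*(-22241) = -34*1/1521 + 22241 = -34/1521 + 22241 = 33828527/1521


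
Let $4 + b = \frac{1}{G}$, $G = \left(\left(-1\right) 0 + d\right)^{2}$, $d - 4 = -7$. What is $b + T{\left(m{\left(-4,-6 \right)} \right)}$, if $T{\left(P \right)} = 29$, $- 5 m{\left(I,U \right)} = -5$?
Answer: $\frac{226}{9} \approx 25.111$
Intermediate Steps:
$d = -3$ ($d = 4 - 7 = -3$)
$m{\left(I,U \right)} = 1$ ($m{\left(I,U \right)} = \left(- \frac{1}{5}\right) \left(-5\right) = 1$)
$G = 9$ ($G = \left(\left(-1\right) 0 - 3\right)^{2} = \left(0 - 3\right)^{2} = \left(-3\right)^{2} = 9$)
$b = - \frac{35}{9}$ ($b = -4 + \frac{1}{9} = - \frac{35}{9} \approx -3.8889$)
$b + T{\left(m{\left(-4,-6 \right)} \right)} = - \frac{35}{9} + 29 = \frac{226}{9}$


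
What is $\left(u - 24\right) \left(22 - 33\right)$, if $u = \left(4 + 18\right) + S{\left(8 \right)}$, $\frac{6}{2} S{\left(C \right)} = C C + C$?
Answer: $-242$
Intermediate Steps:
$S{\left(C \right)} = \frac{C}{3} + \frac{C^{2}}{3}$ ($S{\left(C \right)} = \frac{C C + C}{3} = \frac{C^{2} + C}{3} = \frac{C + C^{2}}{3} = \frac{C}{3} + \frac{C^{2}}{3}$)
$u = 46$ ($u = \left(4 + 18\right) + \frac{1}{3} \cdot 8 \left(1 + 8\right) = 22 + \frac{1}{3} \cdot 8 \cdot 9 = 22 + 24 = 46$)
$\left(u - 24\right) \left(22 - 33\right) = \left(46 - 24\right) \left(22 - 33\right) = 22 \left(-11\right) = -242$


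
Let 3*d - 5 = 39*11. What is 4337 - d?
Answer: 12577/3 ≈ 4192.3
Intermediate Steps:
d = 434/3 (d = 5/3 + (39*11)/3 = 5/3 + (⅓)*429 = 5/3 + 143 = 434/3 ≈ 144.67)
4337 - d = 4337 - 1*434/3 = 4337 - 434/3 = 12577/3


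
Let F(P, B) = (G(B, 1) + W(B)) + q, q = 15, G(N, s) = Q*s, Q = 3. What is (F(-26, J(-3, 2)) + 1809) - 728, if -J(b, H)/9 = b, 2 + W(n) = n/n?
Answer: 1098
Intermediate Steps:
W(n) = -1 (W(n) = -2 + n/n = -2 + 1 = -1)
J(b, H) = -9*b
G(N, s) = 3*s
F(P, B) = 17 (F(P, B) = (3*1 - 1) + 15 = (3 - 1) + 15 = 2 + 15 = 17)
(F(-26, J(-3, 2)) + 1809) - 728 = (17 + 1809) - 728 = 1826 - 728 = 1098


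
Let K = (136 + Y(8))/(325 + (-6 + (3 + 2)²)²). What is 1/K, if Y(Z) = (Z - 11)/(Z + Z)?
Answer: 10976/2173 ≈ 5.0511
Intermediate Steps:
Y(Z) = (-11 + Z)/(2*Z) (Y(Z) = (-11 + Z)/((2*Z)) = (-11 + Z)*(1/(2*Z)) = (-11 + Z)/(2*Z))
K = 2173/10976 (K = (136 + (½)*(-11 + 8)/8)/(325 + (-6 + (3 + 2)²)²) = (136 + (½)*(⅛)*(-3))/(325 + (-6 + 5²)²) = (136 - 3/16)/(325 + (-6 + 25)²) = 2173/(16*(325 + 19²)) = 2173/(16*(325 + 361)) = (2173/16)/686 = (2173/16)*(1/686) = 2173/10976 ≈ 0.19798)
1/K = 1/(2173/10976) = 10976/2173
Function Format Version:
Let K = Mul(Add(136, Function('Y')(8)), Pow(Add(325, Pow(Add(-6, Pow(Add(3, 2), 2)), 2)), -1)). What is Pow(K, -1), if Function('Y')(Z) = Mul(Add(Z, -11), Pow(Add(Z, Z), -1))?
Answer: Rational(10976, 2173) ≈ 5.0511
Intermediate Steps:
Function('Y')(Z) = Mul(Rational(1, 2), Pow(Z, -1), Add(-11, Z)) (Function('Y')(Z) = Mul(Add(-11, Z), Pow(Mul(2, Z), -1)) = Mul(Add(-11, Z), Mul(Rational(1, 2), Pow(Z, -1))) = Mul(Rational(1, 2), Pow(Z, -1), Add(-11, Z)))
K = Rational(2173, 10976) (K = Mul(Add(136, Mul(Rational(1, 2), Pow(8, -1), Add(-11, 8))), Pow(Add(325, Pow(Add(-6, Pow(Add(3, 2), 2)), 2)), -1)) = Mul(Add(136, Mul(Rational(1, 2), Rational(1, 8), -3)), Pow(Add(325, Pow(Add(-6, Pow(5, 2)), 2)), -1)) = Mul(Add(136, Rational(-3, 16)), Pow(Add(325, Pow(Add(-6, 25), 2)), -1)) = Mul(Rational(2173, 16), Pow(Add(325, Pow(19, 2)), -1)) = Mul(Rational(2173, 16), Pow(Add(325, 361), -1)) = Mul(Rational(2173, 16), Pow(686, -1)) = Mul(Rational(2173, 16), Rational(1, 686)) = Rational(2173, 10976) ≈ 0.19798)
Pow(K, -1) = Pow(Rational(2173, 10976), -1) = Rational(10976, 2173)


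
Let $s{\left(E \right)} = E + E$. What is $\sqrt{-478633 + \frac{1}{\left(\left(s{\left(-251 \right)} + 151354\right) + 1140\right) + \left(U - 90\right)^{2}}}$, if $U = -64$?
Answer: $\frac{i \sqrt{3694245200929101}}{87854} \approx 691.83 i$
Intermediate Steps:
$s{\left(E \right)} = 2 E$
$\sqrt{-478633 + \frac{1}{\left(\left(s{\left(-251 \right)} + 151354\right) + 1140\right) + \left(U - 90\right)^{2}}} = \sqrt{-478633 + \frac{1}{\left(\left(2 \left(-251\right) + 151354\right) + 1140\right) + \left(-64 - 90\right)^{2}}} = \sqrt{-478633 + \frac{1}{\left(\left(-502 + 151354\right) + 1140\right) + \left(-154\right)^{2}}} = \sqrt{-478633 + \frac{1}{\left(150852 + 1140\right) + 23716}} = \sqrt{-478633 + \frac{1}{151992 + 23716}} = \sqrt{-478633 + \frac{1}{175708}} = \sqrt{- \frac{84099647163}{175708}} = \frac{i \sqrt{3694245200929101}}{87854}$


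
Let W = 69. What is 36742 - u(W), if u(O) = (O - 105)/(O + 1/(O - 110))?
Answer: 25976963/707 ≈ 36743.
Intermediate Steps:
u(O) = (-105 + O)/(O + 1/(-110 + O))
36742 - u(W) = 36742 - (11550 + 69² - 215*69)/(1 + 69² - 110*69) = 36742 - (11550 + 4761 - 14835)/(1 + 4761 - 7590) = 36742 - 1476/(-2828) = 36742 - (-1)*1476/2828 = 36742 - 1*(-369/707) = 36742 + 369/707 = 25976963/707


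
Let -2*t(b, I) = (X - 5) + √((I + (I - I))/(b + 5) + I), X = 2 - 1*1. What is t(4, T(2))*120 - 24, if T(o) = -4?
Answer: 216 - 40*I*√10 ≈ 216.0 - 126.49*I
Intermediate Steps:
X = 1 (X = 2 - 1 = 1)
t(b, I) = 2 - √(I + I/(5 + b))/2 (t(b, I) = -((1 - 5) + √((I + (I - I))/(b + 5) + I))/2 = -(-4 + √((I + 0)/(5 + b) + I))/2 = -(-4 + √(I/(5 + b) + I))/2 = -(-4 + √(I + I/(5 + b)))/2 = 2 - √(I + I/(5 + b))/2)
t(4, T(2))*120 - 24 = (2 - 2*I*√(6 + 4)/√(5 + 4)/2)*120 - 24 = (2 - 2*I*√10/3/2)*120 - 24 = (2 - I*√10/3)*120 - 24 = (240 - 40*I*√10) - 24 = 216 - 40*I*√10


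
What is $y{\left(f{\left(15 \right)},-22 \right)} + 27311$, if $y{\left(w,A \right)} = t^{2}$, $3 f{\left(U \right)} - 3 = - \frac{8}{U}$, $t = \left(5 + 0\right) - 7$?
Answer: $27315$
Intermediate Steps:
$t = -2$ ($t = 5 - 7 = -2$)
$f{\left(U \right)} = 1 - \frac{8}{3 U}$ ($f{\left(U \right)} = 1 + \frac{\left(-8\right) \frac{1}{U}}{3} = 1 - \frac{8}{3 U}$)
$y{\left(w,A \right)} = 4$ ($y{\left(w,A \right)} = \left(-2\right)^{2} = 4$)
$y{\left(f{\left(15 \right)},-22 \right)} + 27311 = 4 + 27311 = 27315$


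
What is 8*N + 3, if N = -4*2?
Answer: -61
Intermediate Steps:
N = -8
8*N + 3 = 8*(-8) + 3 = -64 + 3 = -61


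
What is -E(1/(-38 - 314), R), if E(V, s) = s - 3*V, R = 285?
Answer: -100323/352 ≈ -285.01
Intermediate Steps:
-E(1/(-38 - 314), R) = -(285 - 3/(-38 - 314)) = -(285 - 3/(-352)) = -(285 - 3*(-1/352)) = -(285 + 3/352) = -1*100323/352 = -100323/352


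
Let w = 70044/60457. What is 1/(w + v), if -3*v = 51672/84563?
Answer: 5112425291/4881819404 ≈ 1.0472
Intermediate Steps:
v = -17224/84563 ≈ -0.20368
w = 70044/60457 (w = 70044*(1/60457) = 70044/60457 ≈ 1.1586)
1/(w + v) = 1/(70044/60457 - 17224/84563) = 1/(4881819404/5112425291) = 5112425291/4881819404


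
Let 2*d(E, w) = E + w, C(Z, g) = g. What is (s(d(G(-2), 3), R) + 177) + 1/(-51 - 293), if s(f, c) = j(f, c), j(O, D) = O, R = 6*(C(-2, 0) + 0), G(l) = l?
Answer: 61059/344 ≈ 177.50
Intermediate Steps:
d(E, w) = E/2 + w/2 (d(E, w) = (E + w)/2 = E/2 + w/2)
R = 0 (R = 6*(0 + 0) = 6*0 = 0)
s(f, c) = f
(s(d(G(-2), 3), R) + 177) + 1/(-51 - 293) = (((½)*(-2) + (½)*3) + 177) + 1/(-51 - 293) = ((-1 + 3/2) + 177) + 1/(-344) = (½ + 177) - 1/344 = 355/2 - 1/344 = 61059/344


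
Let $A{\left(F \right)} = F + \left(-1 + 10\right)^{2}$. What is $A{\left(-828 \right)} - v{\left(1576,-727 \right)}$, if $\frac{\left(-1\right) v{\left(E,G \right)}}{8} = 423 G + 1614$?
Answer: $-2448003$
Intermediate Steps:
$v{\left(E,G \right)} = -12912 - 3384 G$ ($v{\left(E,G \right)} = - 8 \left(423 G + 1614\right) = - 8 \left(1614 + 423 G\right) = -12912 - 3384 G$)
$A{\left(F \right)} = 81 + F$ ($A{\left(F \right)} = F + 9^{2} = F + 81 = 81 + F$)
$A{\left(-828 \right)} - v{\left(1576,-727 \right)} = \left(81 - 828\right) - \left(-12912 - -2460168\right) = -747 - \left(-12912 + 2460168\right) = -747 - 2447256 = -2448003$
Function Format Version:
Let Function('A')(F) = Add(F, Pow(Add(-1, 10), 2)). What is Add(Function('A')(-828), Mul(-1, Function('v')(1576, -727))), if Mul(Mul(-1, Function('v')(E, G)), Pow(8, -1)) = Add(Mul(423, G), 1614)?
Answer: -2448003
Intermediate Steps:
Function('v')(E, G) = Add(-12912, Mul(-3384, G)) (Function('v')(E, G) = Mul(-8, Add(Mul(423, G), 1614)) = Mul(-8, Add(1614, Mul(423, G))) = Add(-12912, Mul(-3384, G)))
Function('A')(F) = Add(81, F) (Function('A')(F) = Add(F, Pow(9, 2)) = Add(F, 81) = Add(81, F))
Add(Function('A')(-828), Mul(-1, Function('v')(1576, -727))) = Add(Add(81, -828), Mul(-1, Add(-12912, Mul(-3384, -727)))) = Add(-747, Mul(-1, Add(-12912, 2460168))) = Add(-747, Mul(-1, 2447256)) = Add(-747, -2447256) = -2448003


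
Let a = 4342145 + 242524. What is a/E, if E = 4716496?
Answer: 4584669/4716496 ≈ 0.97205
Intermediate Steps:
a = 4584669
a/E = 4584669/4716496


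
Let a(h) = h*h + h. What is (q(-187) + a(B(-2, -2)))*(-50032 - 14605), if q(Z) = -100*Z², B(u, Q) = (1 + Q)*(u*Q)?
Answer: 226028349656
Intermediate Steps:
B(u, Q) = Q*u*(1 + Q) (B(u, Q) = (1 + Q)*(Q*u) = Q*u*(1 + Q))
a(h) = h + h² (a(h) = h² + h = h + h²)
(q(-187) + a(B(-2, -2)))*(-50032 - 14605) = (-100*(-187)² + (-2*(-2)*(1 - 2))*(1 - 2*(-2)*(1 - 2)))*(-50032 - 14605) = (-100*34969 + (-2*(-2)*(-1))*(1 - 2*(-2)*(-1)))*(-64637) = (-3496900 - 4*(1 - 4))*(-64637) = (-3496900 - 4*(-3))*(-64637) = (-3496900 + 12)*(-64637) = -3496888*(-64637) = 226028349656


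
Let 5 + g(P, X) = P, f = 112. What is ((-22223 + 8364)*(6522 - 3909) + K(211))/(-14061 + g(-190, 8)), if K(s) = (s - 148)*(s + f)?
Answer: 6032203/2376 ≈ 2538.8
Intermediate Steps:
K(s) = (-148 + s)*(112 + s) (K(s) = (s - 148)*(s + 112) = (-148 + s)*(112 + s))
g(P, X) = -5 + P
((-22223 + 8364)*(6522 - 3909) + K(211))/(-14061 + g(-190, 8)) = ((-22223 + 8364)*(6522 - 3909) + (-16576 + 211**2 - 36*211))/(-14061 + (-5 - 190)) = (-13859*2613 + (-16576 + 44521 - 7596))/(-14061 - 195) = (-36213567 + 20349)/(-14256) = -36193218*(-1/14256) = 6032203/2376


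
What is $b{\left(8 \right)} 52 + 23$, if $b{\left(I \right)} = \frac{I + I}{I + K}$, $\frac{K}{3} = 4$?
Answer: $\frac{323}{5} \approx 64.6$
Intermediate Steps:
$K = 12$ ($K = 3 \cdot 4 = 12$)
$b{\left(I \right)} = \frac{2 I}{12 + I}$ ($b{\left(I \right)} = \frac{I + I}{I + 12} = \frac{2 I}{12 + I}$)
$b{\left(8 \right)} 52 + 23 = 2 \cdot 8 \frac{1}{12 + 8} \cdot 52 + 23 = 2 \cdot 8 \cdot \frac{1}{20} \cdot 52 + 23 = \frac{4}{5} \cdot 52 + 23 = \frac{208}{5} + 23 = \frac{323}{5}$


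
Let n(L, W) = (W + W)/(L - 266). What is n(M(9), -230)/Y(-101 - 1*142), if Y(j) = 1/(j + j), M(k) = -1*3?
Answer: -223560/269 ≈ -831.08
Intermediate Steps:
M(k) = -3
n(L, W) = 2*W/(-266 + L) (n(L, W) = (2*W)/(-266 + L) = 2*W/(-266 + L))
Y(j) = 1/(2*j)
n(M(9), -230)/Y(-101 - 1*142) = (2*(-230)/(-266 - 3))/((1/(2*(-101 - 1*142)))) = (2*(-230)/(-269))/((1/(2*(-101 - 142)))) = (2*(-230)*(-1/269))/(((½)/(-243))) = 460/(269*(((½)*(-1/243)))) = 460/(269*(-1/486)) = (460/269)*(-486) = -223560/269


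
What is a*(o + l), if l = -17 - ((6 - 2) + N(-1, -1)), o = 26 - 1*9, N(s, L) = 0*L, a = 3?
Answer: -12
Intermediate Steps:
N(s, L) = 0
o = 17 (o = 26 - 9 = 17)
l = -21 (l = -17 - ((6 - 2) + 0) = -17 - (4 + 0) = -17 - 1*4 = -17 - 4 = -21)
a*(o + l) = 3*(17 - 21) = 3*(-4) = -12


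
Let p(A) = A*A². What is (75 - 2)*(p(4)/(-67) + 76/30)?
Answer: 115778/1005 ≈ 115.20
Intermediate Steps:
p(A) = A³
(75 - 2)*(p(4)/(-67) + 76/30) = (75 - 2)*(4³/(-67) + 76/30) = 73*(64*(-1/67) + 76*(1/30)) = 73*(-64/67 + 38/15) = 73*(1586/1005) = 115778/1005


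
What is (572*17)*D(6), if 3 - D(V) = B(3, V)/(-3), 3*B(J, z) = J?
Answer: 97240/3 ≈ 32413.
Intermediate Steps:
B(J, z) = J/3
D(V) = 10/3 (D(V) = 3 - (1/3)*3/(-3) = 3 - (-1)/3 = 3 - 1*(-1/3) = 3 + 1/3 = 10/3)
(572*17)*D(6) = (572*17)*(10/3) = 9724*(10/3) = 97240/3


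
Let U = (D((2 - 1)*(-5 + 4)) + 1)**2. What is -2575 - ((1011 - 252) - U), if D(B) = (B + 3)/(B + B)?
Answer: -3334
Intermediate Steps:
D(B) = (3 + B)/(2*B) (D(B) = (3 + B)/((2*B)) = (3 + B)*(1/(2*B)) = (3 + B)/(2*B))
U = 0 (U = ((3 + (2 - 1)*(-5 + 4))/(2*(((2 - 1)*(-5 + 4)))) + 1)**2 = ((3 + 1*(-1))/(2*((1*(-1)))) + 1)**2 = ((1/2)*(3 - 1)/(-1) + 1)**2 = ((1/2)*(-1)*2 + 1)**2 = (-1 + 1)**2 = 0**2 = 0)
-2575 - ((1011 - 252) - U) = -2575 - ((1011 - 252) - 1*0) = -2575 - (759 + 0) = -2575 - 1*759 = -2575 - 759 = -3334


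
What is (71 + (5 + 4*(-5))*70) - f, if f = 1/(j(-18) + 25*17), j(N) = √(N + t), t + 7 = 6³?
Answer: -176645311/180434 + √191/180434 ≈ -979.00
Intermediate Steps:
t = 209 (t = -7 + 6³ = -7 + 216 = 209)
j(N) = √(209 + N) (j(N) = √(N + 209) = √(209 + N))
f = 1/(425 + √191) (f = 1/(√(209 - 18) + 25*17) = 1/(√191 + 425) = 1/(425 + √191) ≈ 0.0022788)
(71 + (5 + 4*(-5))*70) - f = (71 + (5 + 4*(-5))*70) - (425/180434 - √191/180434) = (71 + (5 - 20)*70) + (-425/180434 + √191/180434) = (71 - 15*70) + (-425/180434 + √191/180434) = (71 - 1050) + (-425/180434 + √191/180434) = -979 + (-425/180434 + √191/180434) = -176645311/180434 + √191/180434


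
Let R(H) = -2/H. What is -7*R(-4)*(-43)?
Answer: 301/2 ≈ 150.50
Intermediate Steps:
-7*R(-4)*(-43) = -(-14)/(-4)*(-43) = -(-14)*(-1)/4*(-43) = -7*½*(-43) = -7/2*(-43) = 301/2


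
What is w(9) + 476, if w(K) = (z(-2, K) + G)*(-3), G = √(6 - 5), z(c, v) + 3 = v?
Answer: 455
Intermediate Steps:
z(c, v) = -3 + v
G = 1 (G = √1 = 1)
w(K) = 6 - 3*K (w(K) = ((-3 + K) + 1)*(-3) = (-2 + K)*(-3) = 6 - 3*K)
w(9) + 476 = (6 - 3*9) + 476 = (6 - 27) + 476 = -21 + 476 = 455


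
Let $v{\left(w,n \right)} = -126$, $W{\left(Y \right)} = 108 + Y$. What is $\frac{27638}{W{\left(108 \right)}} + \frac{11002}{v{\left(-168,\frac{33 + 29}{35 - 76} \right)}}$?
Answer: $\frac{30721}{756} \approx 40.636$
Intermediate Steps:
$\frac{27638}{W{\left(108 \right)}} + \frac{11002}{v{\left(-168,\frac{33 + 29}{35 - 76} \right)}} = \frac{27638}{108 + 108} + \frac{11002}{-126} = \frac{27638}{216} + 11002 \left(- \frac{1}{126}\right) = 27638 \cdot \frac{1}{216} - \frac{5501}{63} = \frac{13819}{108} - \frac{5501}{63} = \frac{30721}{756}$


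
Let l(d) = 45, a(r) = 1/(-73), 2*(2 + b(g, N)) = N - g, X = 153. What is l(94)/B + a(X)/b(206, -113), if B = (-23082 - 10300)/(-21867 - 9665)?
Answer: 16728626512/393557089 ≈ 42.506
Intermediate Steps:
b(g, N) = -2 + N/2 - g/2 (b(g, N) = -2 + (N - g)/2 = -2 + (N/2 - g/2) = -2 + N/2 - g/2)
a(r) = -1/73
B = 16691/15766 (B = -33382/(-31532) = -33382*(-1/31532) = 16691/15766 ≈ 1.0587)
l(94)/B + a(X)/b(206, -113) = 45/(16691/15766) - 1/(73*(-2 + (1/2)*(-113) - 1/2*206)) = 45*(15766/16691) - 1/(73*(-2 - 113/2 - 103)) = 709470/16691 - 1/(73*(-323/2)) = 709470/16691 - 1/73*(-2/323) = 709470/16691 + 2/23579 = 16728626512/393557089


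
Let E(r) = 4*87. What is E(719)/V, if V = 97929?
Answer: 116/32643 ≈ 0.0035536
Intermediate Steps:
E(r) = 348
E(719)/V = 348/97929 = 348*(1/97929) = 116/32643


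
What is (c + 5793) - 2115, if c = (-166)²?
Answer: 31234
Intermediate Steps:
c = 27556
(c + 5793) - 2115 = (27556 + 5793) - 2115 = 33349 - 2115 = 31234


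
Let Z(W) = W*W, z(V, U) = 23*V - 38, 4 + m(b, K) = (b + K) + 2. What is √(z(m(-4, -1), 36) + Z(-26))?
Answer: 3*√53 ≈ 21.840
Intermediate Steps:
m(b, K) = -2 + K + b (m(b, K) = -4 + ((b + K) + 2) = -4 + ((K + b) + 2) = -4 + (2 + K + b) = -2 + K + b)
z(V, U) = -38 + 23*V
Z(W) = W²
√(z(m(-4, -1), 36) + Z(-26)) = √((-38 + 23*(-2 - 1 - 4)) + (-26)²) = √((-38 + 23*(-7)) + 676) = √((-38 - 161) + 676) = √(-199 + 676) = √477 = 3*√53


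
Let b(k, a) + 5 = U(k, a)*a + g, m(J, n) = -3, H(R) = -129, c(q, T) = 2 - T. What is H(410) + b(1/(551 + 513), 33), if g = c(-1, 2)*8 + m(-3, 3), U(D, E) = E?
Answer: 952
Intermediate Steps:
g = -3 (g = (2 - 1*2)*8 - 3 = (2 - 2)*8 - 3 = 0*8 - 3 = 0 - 3 = -3)
b(k, a) = -8 + a² (b(k, a) = -5 + (a*a - 3) = -5 + (a² - 3) = -5 + (-3 + a²) = -8 + a²)
H(410) + b(1/(551 + 513), 33) = -129 + (-8 + 33²) = -129 + (-8 + 1089) = -129 + 1081 = 952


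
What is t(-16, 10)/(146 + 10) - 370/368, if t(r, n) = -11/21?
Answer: -152021/150696 ≈ -1.0088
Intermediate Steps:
t(r, n) = -11/21 (t(r, n) = -11*1/21 = -11/21)
t(-16, 10)/(146 + 10) - 370/368 = -11/(21*(146 + 10)) - 370/368 = -11/21/156 - 370*1/368 = -11/21*1/156 - 185/184 = -11/3276 - 185/184 = -152021/150696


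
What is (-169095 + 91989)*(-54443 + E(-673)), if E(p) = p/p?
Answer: 4197804852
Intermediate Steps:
E(p) = 1
(-169095 + 91989)*(-54443 + E(-673)) = (-169095 + 91989)*(-54443 + 1) = -77106*(-54442) = 4197804852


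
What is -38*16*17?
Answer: -10336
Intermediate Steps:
-38*16*17 = -608*17 = -10336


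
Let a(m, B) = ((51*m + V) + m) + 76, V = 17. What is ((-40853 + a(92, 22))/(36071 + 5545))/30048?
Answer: -1499/52103232 ≈ -2.8770e-5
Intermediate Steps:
a(m, B) = 93 + 52*m (a(m, B) = ((51*m + 17) + m) + 76 = ((17 + 51*m) + m) + 76 = (17 + 52*m) + 76 = 93 + 52*m)
((-40853 + a(92, 22))/(36071 + 5545))/30048 = ((-40853 + (93 + 52*92))/(36071 + 5545))/30048 = ((-40853 + (93 + 4784))/41616)*(1/30048) = ((-40853 + 4877)*(1/41616))*(1/30048) = -35976*1/41616*(1/30048) = -1499/1734*1/30048 = -1499/52103232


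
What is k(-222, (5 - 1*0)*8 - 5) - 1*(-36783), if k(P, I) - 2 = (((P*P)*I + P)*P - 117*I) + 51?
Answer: -382854655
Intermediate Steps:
k(P, I) = 53 - 117*I + P*(P + I*P**2) (k(P, I) = 2 + ((((P*P)*I + P)*P - 117*I) + 51) = 2 + (((P**2*I + P)*P - 117*I) + 51) = 2 + (((I*P**2 + P)*P - 117*I) + 51) = 2 + (((P + I*P**2)*P - 117*I) + 51) = 2 + ((P*(P + I*P**2) - 117*I) + 51) = 2 + ((-117*I + P*(P + I*P**2)) + 51) = 2 + (51 - 117*I + P*(P + I*P**2)) = 53 - 117*I + P*(P + I*P**2))
k(-222, (5 - 1*0)*8 - 5) - 1*(-36783) = (53 + (-222)**2 - 117*((5 - 1*0)*8 - 5) + ((5 - 1*0)*8 - 5)*(-222)**3) - 1*(-36783) = (53 + 49284 - 117*((5 + 0)*8 - 5) + ((5 + 0)*8 - 5)*(-10941048)) + 36783 = (53 + 49284 - 117*(5*8 - 5) + (5*8 - 5)*(-10941048)) + 36783 = (53 + 49284 - 117*(40 - 5) + (40 - 5)*(-10941048)) + 36783 = (53 + 49284 - 117*35 + 35*(-10941048)) + 36783 = (53 + 49284 - 4095 - 382936680) + 36783 = -382891438 + 36783 = -382854655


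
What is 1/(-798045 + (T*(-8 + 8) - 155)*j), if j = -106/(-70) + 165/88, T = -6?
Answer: -56/44719939 ≈ -1.2522e-6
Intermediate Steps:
j = 949/280 (j = -106*(-1/70) + 165*(1/88) = 53/35 + 15/8 = 949/280 ≈ 3.3893)
1/(-798045 + (T*(-8 + 8) - 155)*j) = 1/(-798045 + (-6*(-8 + 8) - 155)*(949/280)) = 1/(-798045 + (-6*0 - 155)*(949/280)) = 1/(-798045 + (0 - 155)*(949/280)) = 1/(-798045 - 155*949/280) = 1/(-798045 - 29419/56) = 1/(-44719939/56) = -56/44719939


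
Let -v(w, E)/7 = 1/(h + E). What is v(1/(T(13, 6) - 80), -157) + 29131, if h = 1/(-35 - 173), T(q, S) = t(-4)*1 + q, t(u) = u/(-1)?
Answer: 951332523/32657 ≈ 29131.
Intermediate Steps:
t(u) = -u (t(u) = u*(-1) = -u)
T(q, S) = 4 + q (T(q, S) = -1*(-4)*1 + q = 4*1 + q = 4 + q)
h = -1/208 (h = 1/(-208) = -1/208 ≈ -0.0048077)
v(w, E) = -7/(-1/208 + E)
v(1/(T(13, 6) - 80), -157) + 29131 = -1456/(-1 + 208*(-157)) + 29131 = -1456/(-1 - 32656) + 29131 = -1456/(-32657) + 29131 = -1456*(-1/32657) + 29131 = 1456/32657 + 29131 = 951332523/32657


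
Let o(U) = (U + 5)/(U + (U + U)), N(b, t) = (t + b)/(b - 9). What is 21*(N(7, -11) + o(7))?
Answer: 54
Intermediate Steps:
N(b, t) = (b + t)/(-9 + b)
o(U) = (5 + U)/(3*U) (o(U) = (5 + U)/(U + 2*U) = (5 + U)/((3*U)) = (5 + U)*(1/(3*U)) = (5 + U)/(3*U))
21*(N(7, -11) + o(7)) = 21*((7 - 11)/(-9 + 7) + (1/3)*(5 + 7)/7) = 21*(-4/(-2) + (1/3)*(1/7)*12) = 21*(-1/2*(-4) + 4/7) = 21*(2 + 4/7) = 21*(18/7) = 54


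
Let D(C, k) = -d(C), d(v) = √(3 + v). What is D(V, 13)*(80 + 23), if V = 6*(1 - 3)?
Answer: -309*I ≈ -309.0*I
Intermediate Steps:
V = -12 (V = 6*(-2) = -12)
D(C, k) = -√(3 + C)
D(V, 13)*(80 + 23) = (-√(3 - 12))*(80 + 23) = -√(-9)*103 = -3*I*103 = -309*I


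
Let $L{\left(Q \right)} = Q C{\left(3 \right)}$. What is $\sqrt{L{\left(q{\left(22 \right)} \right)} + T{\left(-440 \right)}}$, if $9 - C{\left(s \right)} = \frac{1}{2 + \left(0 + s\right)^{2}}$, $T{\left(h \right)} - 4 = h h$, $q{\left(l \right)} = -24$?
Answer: $\frac{2 \sqrt{5850053}}{11} \approx 439.76$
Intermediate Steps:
$T{\left(h \right)} = 4 + h^{2}$ ($T{\left(h \right)} = 4 + h h = 4 + h^{2}$)
$C{\left(s \right)} = 9 - \frac{1}{2 + s^{2}}$ ($C{\left(s \right)} = 9 - \frac{1}{2 + \left(0 + s\right)^{2}} = 9 - \frac{1}{2 + s^{2}}$)
$L{\left(Q \right)} = \frac{98 Q}{11}$ ($L{\left(Q \right)} = Q \frac{17 + 9 \cdot 3^{2}}{2 + 3^{2}} = Q \frac{17 + 9 \cdot 9}{2 + 9} = Q \frac{17 + 81}{11} = Q \frac{1}{11} \cdot 98 = Q \frac{98}{11} = \frac{98 Q}{11}$)
$\sqrt{L{\left(q{\left(22 \right)} \right)} + T{\left(-440 \right)}} = \sqrt{\frac{98}{11} \left(-24\right) + \left(4 + \left(-440\right)^{2}\right)} = \sqrt{- \frac{2352}{11} + \left(4 + 193600\right)} = \sqrt{- \frac{2352}{11} + 193604} = \sqrt{\frac{2127292}{11}} = \frac{2 \sqrt{5850053}}{11}$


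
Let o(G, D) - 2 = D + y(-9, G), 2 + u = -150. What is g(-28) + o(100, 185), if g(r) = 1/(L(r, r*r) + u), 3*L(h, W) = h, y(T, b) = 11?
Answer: 95829/484 ≈ 197.99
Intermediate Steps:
L(h, W) = h/3
u = -152 (u = -2 - 150 = -152)
g(r) = 1/(-152 + r/3) (g(r) = 1/(r/3 - 152) = 1/(-152 + r/3))
o(G, D) = 13 + D (o(G, D) = 2 + (D + 11) = 2 + (11 + D) = 13 + D)
g(-28) + o(100, 185) = 3/(-456 - 28) + (13 + 185) = 3/(-484) + 198 = 3*(-1/484) + 198 = -3/484 + 198 = 95829/484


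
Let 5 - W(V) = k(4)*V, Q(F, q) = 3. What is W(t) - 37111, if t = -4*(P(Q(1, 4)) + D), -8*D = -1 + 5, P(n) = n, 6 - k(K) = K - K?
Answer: -37046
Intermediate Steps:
k(K) = 6 (k(K) = 6 - (K - K) = 6 - 1*0 = 6 + 0 = 6)
D = -½ (D = -(-1 + 5)/8 = -⅛*4 = -½ ≈ -0.50000)
t = -10 (t = -4*(3 - ½) = -4*5/2 = -10)
W(V) = 5 - 6*V
W(t) - 37111 = (5 - 6*(-10)) - 37111 = (5 + 60) - 37111 = 65 - 37111 = -37046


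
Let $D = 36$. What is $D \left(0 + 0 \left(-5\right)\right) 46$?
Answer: $0$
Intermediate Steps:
$D \left(0 + 0 \left(-5\right)\right) 46 = 36 \left(0 + 0 \left(-5\right)\right) 46 = 36 \left(0 + 0\right) 46 = 36 \cdot 0 \cdot 46 = 0 \cdot 46 = 0$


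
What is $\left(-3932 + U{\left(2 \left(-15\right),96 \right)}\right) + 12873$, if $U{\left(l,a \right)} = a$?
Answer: $9037$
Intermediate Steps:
$\left(-3932 + U{\left(2 \left(-15\right),96 \right)}\right) + 12873 = \left(-3932 + 96\right) + 12873 = -3836 + 12873 = 9037$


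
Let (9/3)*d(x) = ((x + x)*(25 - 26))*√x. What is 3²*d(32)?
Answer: -768*√2 ≈ -1086.1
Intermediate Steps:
d(x) = -2*x^(3/2)/3 (d(x) = (((x + x)*(25 - 26))*√x)/3 = (((2*x)*(-1))*√x)/3 = ((-2*x)*√x)/3 = (-2*x^(3/2))/3 = -2*x^(3/2)/3)
3²*d(32) = 3²*(-256*√2/3) = 9*(-256*√2/3) = -768*√2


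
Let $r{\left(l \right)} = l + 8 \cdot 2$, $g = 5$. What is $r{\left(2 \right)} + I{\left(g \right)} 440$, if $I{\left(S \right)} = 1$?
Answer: $458$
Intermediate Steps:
$r{\left(l \right)} = 16 + l$ ($r{\left(l \right)} = l + 16 = 16 + l$)
$r{\left(2 \right)} + I{\left(g \right)} 440 = \left(16 + 2\right) + 1 \cdot 440 = 18 + 440 = 458$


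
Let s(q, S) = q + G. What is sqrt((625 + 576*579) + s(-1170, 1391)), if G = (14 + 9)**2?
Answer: 4*sqrt(20843) ≈ 577.48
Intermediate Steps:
G = 529 (G = 23**2 = 529)
s(q, S) = 529 + q (s(q, S) = q + 529 = 529 + q)
sqrt((625 + 576*579) + s(-1170, 1391)) = sqrt((625 + 576*579) + (529 - 1170)) = sqrt((625 + 333504) - 641) = sqrt(334129 - 641) = sqrt(333488) = 4*sqrt(20843)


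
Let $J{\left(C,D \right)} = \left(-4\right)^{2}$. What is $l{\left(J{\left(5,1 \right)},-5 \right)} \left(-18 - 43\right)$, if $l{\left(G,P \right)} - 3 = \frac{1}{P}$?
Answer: $- \frac{854}{5} \approx -170.8$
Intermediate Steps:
$J{\left(C,D \right)} = 16$
$l{\left(G,P \right)} = 3 + \frac{1}{P}$
$l{\left(J{\left(5,1 \right)},-5 \right)} \left(-18 - 43\right) = \left(3 + \frac{1}{-5}\right) \left(-18 - 43\right) = \left(3 - \frac{1}{5}\right) \left(-61\right) = \frac{14}{5} \left(-61\right) = - \frac{854}{5}$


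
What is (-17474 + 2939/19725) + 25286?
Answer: 154094639/19725 ≈ 7812.1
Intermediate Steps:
(-17474 + 2939/19725) + 25286 = -344671711/19725 + 25286 = 154094639/19725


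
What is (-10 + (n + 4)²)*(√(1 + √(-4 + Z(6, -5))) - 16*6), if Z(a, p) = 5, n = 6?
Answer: -8640 + 90*√2 ≈ -8512.7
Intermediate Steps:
(-10 + (n + 4)²)*(√(1 + √(-4 + Z(6, -5))) - 16*6) = (-10 + (6 + 4)²)*(√(1 + √(-4 + 5)) - 16*6) = (-10 + 10²)*(√(1 + √1) - 4*24) = (-10 + 100)*(√(1 + 1) - 96) = 90*(√2 - 96) = 90*(-96 + √2) = -8640 + 90*√2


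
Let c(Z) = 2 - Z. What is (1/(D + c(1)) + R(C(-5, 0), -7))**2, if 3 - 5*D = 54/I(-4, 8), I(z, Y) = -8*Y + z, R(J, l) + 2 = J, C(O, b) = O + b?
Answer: 3697929/89401 ≈ 41.363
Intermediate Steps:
R(J, l) = -2 + J
I(z, Y) = z - 8*Y
D = 129/170 (D = 3/5 - 54/(5*(-4 - 8*8)) = 3/5 - 54/(5*(-4 - 64)) = 3/5 - 54/(5*(-68)) = 3/5 - 54*(-1)/(5*68) = 3/5 - 1/5*(-27/34) = 3/5 + 27/170 = 129/170 ≈ 0.75882)
(1/(D + c(1)) + R(C(-5, 0), -7))**2 = (1/(129/170 + (2 - 1*1)) + (-2 + (-5 + 0)))**2 = (1/(129/170 + (2 - 1)) + (-2 - 5))**2 = (1/(129/170 + 1) - 7)**2 = (1/(299/170) - 7)**2 = (170/299 - 7)**2 = (-1923/299)**2 = 3697929/89401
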